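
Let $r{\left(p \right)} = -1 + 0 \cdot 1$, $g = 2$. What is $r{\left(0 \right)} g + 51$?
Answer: $49$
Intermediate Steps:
$r{\left(p \right)} = -1$ ($r{\left(p \right)} = -1 + 0 = -1$)
$r{\left(0 \right)} g + 51 = \left(-1\right) 2 + 51 = -2 + 51 = 49$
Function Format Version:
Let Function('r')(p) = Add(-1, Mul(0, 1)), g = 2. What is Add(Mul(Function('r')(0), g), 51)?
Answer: 49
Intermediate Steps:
Function('r')(p) = -1 (Function('r')(p) = Add(-1, 0) = -1)
Add(Mul(Function('r')(0), g), 51) = Add(Mul(-1, 2), 51) = Add(-2, 51) = 49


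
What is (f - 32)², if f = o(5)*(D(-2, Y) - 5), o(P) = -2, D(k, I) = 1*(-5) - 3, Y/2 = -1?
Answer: 36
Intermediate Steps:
Y = -2 (Y = 2*(-1) = -2)
D(k, I) = -8 (D(k, I) = -5 - 3 = -8)
f = 26 (f = -2*(-8 - 5) = -2*(-13) = 26)
(f - 32)² = (26 - 32)² = (-6)² = 36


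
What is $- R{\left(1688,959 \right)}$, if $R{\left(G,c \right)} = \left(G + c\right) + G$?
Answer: $-4335$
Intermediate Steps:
$R{\left(G,c \right)} = c + 2 G$
$- R{\left(1688,959 \right)} = - (959 + 2 \cdot 1688) = - (959 + 3376) = \left(-1\right) 4335 = -4335$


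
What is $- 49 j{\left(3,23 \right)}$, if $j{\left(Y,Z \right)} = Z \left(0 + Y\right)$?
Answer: $-3381$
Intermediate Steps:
$j{\left(Y,Z \right)} = Y Z$ ($j{\left(Y,Z \right)} = Z Y = Y Z$)
$- 49 j{\left(3,23 \right)} = - 49 \cdot 3 \cdot 23 = \left(-49\right) 69 = -3381$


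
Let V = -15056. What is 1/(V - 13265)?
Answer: -1/28321 ≈ -3.5309e-5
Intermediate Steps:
1/(V - 13265) = 1/(-15056 - 13265) = 1/(-28321) = -1/28321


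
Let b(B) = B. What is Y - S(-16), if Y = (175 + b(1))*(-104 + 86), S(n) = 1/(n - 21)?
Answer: -117215/37 ≈ -3168.0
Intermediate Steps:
S(n) = 1/(-21 + n)
Y = -3168 (Y = (175 + 1)*(-104 + 86) = 176*(-18) = -3168)
Y - S(-16) = -3168 - 1/(-21 - 16) = -3168 - 1/(-37) = -3168 - 1*(-1/37) = -3168 + 1/37 = -117215/37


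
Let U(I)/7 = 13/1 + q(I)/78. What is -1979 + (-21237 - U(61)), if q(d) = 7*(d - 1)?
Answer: -303481/13 ≈ -23345.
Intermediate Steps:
q(d) = -7 + 7*d (q(d) = 7*(-1 + d) = -7 + 7*d)
U(I) = 7049/78 + 49*I/78 (U(I) = 7*(13/1 + (-7 + 7*I)/78) = 7*(13*1 + (-7 + 7*I)*(1/78)) = 7*(13 + (-7/78 + 7*I/78)) = 7*(1007/78 + 7*I/78) = 7049/78 + 49*I/78)
-1979 + (-21237 - U(61)) = -1979 + (-21237 - (7049/78 + (49/78)*61)) = -1979 + (-21237 - (7049/78 + 2989/78)) = -1979 + (-21237 - 1*1673/13) = -1979 + (-21237 - 1673/13) = -1979 - 277754/13 = -303481/13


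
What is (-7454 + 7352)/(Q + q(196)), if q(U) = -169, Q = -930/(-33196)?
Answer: 1692996/2804597 ≈ 0.60365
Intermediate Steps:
Q = 465/16598 (Q = -930*(-1/33196) = 465/16598 ≈ 0.028015)
(-7454 + 7352)/(Q + q(196)) = (-7454 + 7352)/(465/16598 - 169) = -102/(-2804597/16598) = -102*(-16598/2804597) = 1692996/2804597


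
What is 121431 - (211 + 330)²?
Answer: -171250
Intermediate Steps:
121431 - (211 + 330)² = 121431 - 1*541² = 121431 - 1*292681 = 121431 - 292681 = -171250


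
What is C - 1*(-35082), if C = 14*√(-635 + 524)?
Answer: 35082 + 14*I*√111 ≈ 35082.0 + 147.5*I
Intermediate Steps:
C = 14*I*√111 (C = 14*√(-111) = 14*(I*√111) = 14*I*√111 ≈ 147.5*I)
C - 1*(-35082) = 14*I*√111 - 1*(-35082) = 14*I*√111 + 35082 = 35082 + 14*I*√111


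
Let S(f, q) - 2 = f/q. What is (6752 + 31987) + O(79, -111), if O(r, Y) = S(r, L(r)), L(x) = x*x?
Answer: 3060540/79 ≈ 38741.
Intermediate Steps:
L(x) = x**2
S(f, q) = 2 + f/q
O(r, Y) = 2 + 1/r (O(r, Y) = 2 + r/(r**2) = 2 + r/r**2 = 2 + 1/r)
(6752 + 31987) + O(79, -111) = (6752 + 31987) + (2 + 1/79) = 38739 + (2 + 1/79) = 38739 + 159/79 = 3060540/79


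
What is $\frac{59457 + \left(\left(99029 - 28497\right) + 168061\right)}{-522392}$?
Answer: $- \frac{149025}{261196} \approx -0.57055$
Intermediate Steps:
$\frac{59457 + \left(\left(99029 - 28497\right) + 168061\right)}{-522392} = \left(59457 + \left(70532 + 168061\right)\right) \left(- \frac{1}{522392}\right) = \left(59457 + 238593\right) \left(- \frac{1}{522392}\right) = 298050 \left(- \frac{1}{522392}\right) = - \frac{149025}{261196}$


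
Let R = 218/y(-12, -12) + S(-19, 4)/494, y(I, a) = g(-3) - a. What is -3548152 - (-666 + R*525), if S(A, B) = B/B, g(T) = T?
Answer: -5276221927/1482 ≈ -3.5602e+6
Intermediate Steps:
S(A, B) = 1
y(I, a) = -3 - a
R = 107701/4446 (R = 218/(-3 - 1*(-12)) + 1/494 = 218/(-3 + 12) + 1*(1/494) = 218/9 + 1/494 = 107701/4446 ≈ 24.224)
-3548152 - (-666 + R*525) = -3548152 - (-666 + (107701/4446)*525) = -3548152 - (-666 + 18847675/1482) = -3548152 - 1*17860663/1482 = -3548152 - 17860663/1482 = -5276221927/1482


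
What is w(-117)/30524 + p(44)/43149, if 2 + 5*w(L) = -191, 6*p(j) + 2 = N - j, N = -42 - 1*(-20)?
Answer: -30172351/19756201140 ≈ -0.0015272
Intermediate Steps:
N = -22 (N = -42 + 20 = -22)
p(j) = -4 - j/6 (p(j) = -⅓ + (-22 - j)/6 = -⅓ + (-11/3 - j/6) = -4 - j/6)
w(L) = -193/5 (w(L) = -⅖ + (⅕)*(-191) = -⅖ - 191/5 = -193/5)
w(-117)/30524 + p(44)/43149 = -193/5/30524 + (-4 - ⅙*44)/43149 = -193/5*1/30524 + (-4 - 22/3)*(1/43149) = -193/152620 - 34/3*1/43149 = -193/152620 - 34/129447 = -30172351/19756201140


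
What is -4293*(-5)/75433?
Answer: 21465/75433 ≈ 0.28456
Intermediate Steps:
-4293*(-5)/75433 = 21465*(1/75433) = 21465/75433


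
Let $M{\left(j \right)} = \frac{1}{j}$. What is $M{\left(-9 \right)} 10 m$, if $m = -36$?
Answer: $40$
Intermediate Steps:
$M{\left(-9 \right)} 10 m = \frac{1}{-9} \cdot 10 \left(-36\right) = \left(- \frac{1}{9}\right) 10 \left(-36\right) = \left(- \frac{10}{9}\right) \left(-36\right) = 40$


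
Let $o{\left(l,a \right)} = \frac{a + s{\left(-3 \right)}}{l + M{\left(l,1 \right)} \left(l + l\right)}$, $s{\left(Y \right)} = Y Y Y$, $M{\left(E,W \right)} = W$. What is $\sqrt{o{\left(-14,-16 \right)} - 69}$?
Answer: $\frac{i \sqrt{119910}}{42} \approx 8.2448 i$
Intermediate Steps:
$s{\left(Y \right)} = Y^{3}$ ($s{\left(Y \right)} = Y^{2} Y = Y^{3}$)
$o{\left(l,a \right)} = \frac{-27 + a}{3 l}$ ($o{\left(l,a \right)} = \frac{a + \left(-3\right)^{3}}{l + 1 \left(l + l\right)} = \frac{a - 27}{l + 1 \cdot 2 l} = \frac{-27 + a}{l + 2 l} = \frac{-27 + a}{3 l}$)
$\sqrt{o{\left(-14,-16 \right)} - 69} = \sqrt{\frac{-27 - 16}{3 \left(-14\right)} - 69} = \sqrt{\frac{1}{3} \left(- \frac{1}{14}\right) \left(-43\right) - 69} = \sqrt{\frac{43}{42} - 69} = \sqrt{- \frac{2855}{42}} = \frac{i \sqrt{119910}}{42}$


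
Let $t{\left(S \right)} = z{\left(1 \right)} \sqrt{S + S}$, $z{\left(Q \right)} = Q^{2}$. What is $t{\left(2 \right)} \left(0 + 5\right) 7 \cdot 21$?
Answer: $1470$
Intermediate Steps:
$t{\left(S \right)} = \sqrt{2} \sqrt{S}$ ($t{\left(S \right)} = 1^{2} \sqrt{S + S} = 1 \sqrt{2 S} = 1 \sqrt{2} \sqrt{S} = \sqrt{2} \sqrt{S}$)
$t{\left(2 \right)} \left(0 + 5\right) 7 \cdot 21 = \sqrt{2} \sqrt{2} \left(0 + 5\right) 7 \cdot 21 = 2 \cdot 5 \cdot 7 \cdot 21 = 10 \cdot 7 \cdot 21 = 70 \cdot 21 = 1470$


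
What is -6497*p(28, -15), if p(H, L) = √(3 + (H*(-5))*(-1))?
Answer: -6497*√143 ≈ -77693.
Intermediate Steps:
p(H, L) = √(3 + 5*H) (p(H, L) = √(3 - 5*H*(-1)) = √(3 + 5*H))
-6497*p(28, -15) = -6497*√(3 + 5*28) = -6497*√(3 + 140) = -6497*√143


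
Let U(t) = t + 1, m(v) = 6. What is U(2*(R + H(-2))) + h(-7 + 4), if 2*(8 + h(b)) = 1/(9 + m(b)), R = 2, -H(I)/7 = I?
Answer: 751/30 ≈ 25.033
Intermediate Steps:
H(I) = -7*I
U(t) = 1 + t
h(b) = -239/30 (h(b) = -8 + 1/(2*(9 + 6)) = -8 + (½)/15 = -8 + (½)*(1/15) = -8 + 1/30 = -239/30)
U(2*(R + H(-2))) + h(-7 + 4) = (1 + 2*(2 - 7*(-2))) - 239/30 = (1 + 2*(2 + 14)) - 239/30 = (1 + 2*16) - 239/30 = (1 + 32) - 239/30 = 33 - 239/30 = 751/30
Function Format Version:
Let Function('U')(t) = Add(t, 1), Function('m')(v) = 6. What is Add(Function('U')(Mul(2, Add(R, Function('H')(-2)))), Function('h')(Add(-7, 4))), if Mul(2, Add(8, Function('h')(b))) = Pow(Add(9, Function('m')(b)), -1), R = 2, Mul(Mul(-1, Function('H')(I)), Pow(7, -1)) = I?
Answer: Rational(751, 30) ≈ 25.033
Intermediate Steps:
Function('H')(I) = Mul(-7, I)
Function('U')(t) = Add(1, t)
Function('h')(b) = Rational(-239, 30) (Function('h')(b) = Add(-8, Mul(Rational(1, 2), Pow(Add(9, 6), -1))) = Add(-8, Mul(Rational(1, 2), Pow(15, -1))) = Add(-8, Mul(Rational(1, 2), Rational(1, 15))) = Add(-8, Rational(1, 30)) = Rational(-239, 30))
Add(Function('U')(Mul(2, Add(R, Function('H')(-2)))), Function('h')(Add(-7, 4))) = Add(Add(1, Mul(2, Add(2, Mul(-7, -2)))), Rational(-239, 30)) = Add(Add(1, Mul(2, Add(2, 14))), Rational(-239, 30)) = Add(Add(1, Mul(2, 16)), Rational(-239, 30)) = Add(Add(1, 32), Rational(-239, 30)) = Add(33, Rational(-239, 30)) = Rational(751, 30)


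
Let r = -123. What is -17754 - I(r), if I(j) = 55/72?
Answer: -1278343/72 ≈ -17755.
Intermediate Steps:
I(j) = 55/72 (I(j) = 55*(1/72) = 55/72)
-17754 - I(r) = -17754 - 1*55/72 = -17754 - 55/72 = -1278343/72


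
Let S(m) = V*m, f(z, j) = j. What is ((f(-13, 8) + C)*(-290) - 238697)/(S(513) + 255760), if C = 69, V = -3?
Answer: -261027/254221 ≈ -1.0268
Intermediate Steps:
S(m) = -3*m
((f(-13, 8) + C)*(-290) - 238697)/(S(513) + 255760) = ((8 + 69)*(-290) - 238697)/(-3*513 + 255760) = (77*(-290) - 238697)/(-1539 + 255760) = (-22330 - 238697)/254221 = -261027*1/254221 = -261027/254221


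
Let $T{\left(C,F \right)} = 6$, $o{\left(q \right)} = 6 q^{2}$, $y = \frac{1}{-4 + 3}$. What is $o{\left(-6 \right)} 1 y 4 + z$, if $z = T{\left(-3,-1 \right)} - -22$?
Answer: $-836$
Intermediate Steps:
$y = -1$ ($y = \frac{1}{-1} = -1$)
$z = 28$ ($z = 6 - -22 = 6 + 22 = 28$)
$o{\left(-6 \right)} 1 y 4 + z = 6 \left(-6\right)^{2} \cdot 1 \left(-1\right) 4 + 28 = 6 \cdot 36 \left(\left(-1\right) 4\right) + 28 = 216 \left(-4\right) + 28 = -864 + 28 = -836$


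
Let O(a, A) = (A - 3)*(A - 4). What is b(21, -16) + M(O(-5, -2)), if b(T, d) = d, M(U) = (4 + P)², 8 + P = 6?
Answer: -12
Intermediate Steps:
O(a, A) = (-4 + A)*(-3 + A) (O(a, A) = (-3 + A)*(-4 + A) = (-4 + A)*(-3 + A))
P = -2 (P = -8 + 6 = -2)
M(U) = 4 (M(U) = (4 - 2)² = 2² = 4)
b(21, -16) + M(O(-5, -2)) = -16 + 4 = -12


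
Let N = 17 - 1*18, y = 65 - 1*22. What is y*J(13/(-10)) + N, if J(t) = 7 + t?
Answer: 2441/10 ≈ 244.10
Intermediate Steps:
y = 43 (y = 65 - 22 = 43)
N = -1 (N = 17 - 18 = -1)
y*J(13/(-10)) + N = 43*(7 + 13/(-10)) - 1 = 43*(7 + 13*(-⅒)) - 1 = 43*(7 - 13/10) - 1 = 43*(57/10) - 1 = 2451/10 - 1 = 2441/10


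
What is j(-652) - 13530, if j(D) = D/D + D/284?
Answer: -960722/71 ≈ -13531.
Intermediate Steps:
j(D) = 1 + D/284 (j(D) = 1 + D*(1/284) = 1 + D/284)
j(-652) - 13530 = (1 + (1/284)*(-652)) - 13530 = (1 - 163/71) - 13530 = -92/71 - 13530 = -960722/71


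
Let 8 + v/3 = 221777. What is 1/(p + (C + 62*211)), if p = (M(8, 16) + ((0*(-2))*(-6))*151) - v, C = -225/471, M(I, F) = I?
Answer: -157/102398144 ≈ -1.5332e-6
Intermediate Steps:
C = -75/157 (C = -225*1/471 = -75/157 ≈ -0.47771)
v = 665307 (v = -24 + 3*221777 = -24 + 665331 = 665307)
p = -665299 (p = (8 + ((0*(-2))*(-6))*151) - 1*665307 = (8 + (0*(-6))*151) - 665307 = (8 + 0*151) - 665307 = (8 + 0) - 665307 = 8 - 665307 = -665299)
1/(p + (C + 62*211)) = 1/(-665299 + (-75/157 + 62*211)) = 1/(-665299 + (-75/157 + 13082)) = 1/(-665299 + 2053799/157) = 1/(-102398144/157) = -157/102398144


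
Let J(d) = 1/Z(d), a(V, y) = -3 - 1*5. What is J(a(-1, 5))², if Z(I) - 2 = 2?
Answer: 1/16 ≈ 0.062500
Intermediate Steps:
a(V, y) = -8 (a(V, y) = -3 - 5 = -8)
Z(I) = 4 (Z(I) = 2 + 2 = 4)
J(d) = ¼ (J(d) = 1/4 = ¼)
J(a(-1, 5))² = (¼)² = 1/16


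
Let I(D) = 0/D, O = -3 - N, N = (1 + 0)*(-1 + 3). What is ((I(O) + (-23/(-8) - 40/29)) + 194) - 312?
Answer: -27029/232 ≈ -116.50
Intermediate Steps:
N = 2 (N = 1*2 = 2)
O = -5 (O = -3 - 1*2 = -3 - 2 = -5)
I(D) = 0
((I(O) + (-23/(-8) - 40/29)) + 194) - 312 = ((0 + (-23/(-8) - 40/29)) + 194) - 312 = ((0 + (-23*(-1/8) - 40*1/29)) + 194) - 312 = ((0 + (23/8 - 40/29)) + 194) - 312 = ((0 + 347/232) + 194) - 312 = (347/232 + 194) - 312 = 45355/232 - 312 = -27029/232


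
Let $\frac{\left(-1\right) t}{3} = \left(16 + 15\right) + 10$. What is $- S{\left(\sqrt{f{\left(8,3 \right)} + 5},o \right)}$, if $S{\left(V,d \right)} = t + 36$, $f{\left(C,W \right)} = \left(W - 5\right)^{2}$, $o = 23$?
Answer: $87$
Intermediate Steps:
$f{\left(C,W \right)} = \left(-5 + W\right)^{2}$
$t = -123$ ($t = - 3 \left(\left(16 + 15\right) + 10\right) = - 3 \left(31 + 10\right) = \left(-3\right) 41 = -123$)
$S{\left(V,d \right)} = -87$ ($S{\left(V,d \right)} = -123 + 36 = -87$)
$- S{\left(\sqrt{f{\left(8,3 \right)} + 5},o \right)} = \left(-1\right) \left(-87\right) = 87$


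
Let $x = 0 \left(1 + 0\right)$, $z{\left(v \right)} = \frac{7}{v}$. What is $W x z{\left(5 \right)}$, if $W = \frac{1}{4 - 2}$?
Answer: $0$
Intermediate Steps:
$x = 0$ ($x = 0 \cdot 1 = 0$)
$W = \frac{1}{2} \approx 0.5$
$W x z{\left(5 \right)} = \frac{1}{2} \cdot 0 \cdot \frac{7}{5} = 0 \cdot 7 \cdot \frac{1}{5} = 0 \cdot \frac{7}{5} = 0$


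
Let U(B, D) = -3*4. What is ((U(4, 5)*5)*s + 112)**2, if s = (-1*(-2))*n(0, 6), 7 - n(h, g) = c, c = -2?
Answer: 937024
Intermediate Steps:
n(h, g) = 9 (n(h, g) = 7 - 1*(-2) = 7 + 2 = 9)
U(B, D) = -12
s = 18 (s = -1*(-2)*9 = 2*9 = 18)
((U(4, 5)*5)*s + 112)**2 = (-12*5*18 + 112)**2 = (-60*18 + 112)**2 = (-1080 + 112)**2 = (-968)**2 = 937024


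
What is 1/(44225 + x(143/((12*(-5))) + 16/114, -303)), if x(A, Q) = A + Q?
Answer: 1140/50068523 ≈ 2.2769e-5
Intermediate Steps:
1/(44225 + x(143/((12*(-5))) + 16/114, -303)) = 1/(44225 + ((143/((12*(-5))) + 16/114) - 303)) = 1/(44225 + ((143/(-60) + 16*(1/114)) - 303)) = 1/(44225 + ((143*(-1/60) + 8/57) - 303)) = 1/(44225 + ((-143/60 + 8/57) - 303)) = 1/(44225 + (-2557/1140 - 303)) = 1/(44225 - 347977/1140) = 1/(50068523/1140) = 1140/50068523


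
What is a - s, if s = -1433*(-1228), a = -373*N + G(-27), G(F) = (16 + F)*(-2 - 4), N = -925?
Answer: -1414633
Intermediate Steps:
G(F) = -96 - 6*F (G(F) = (16 + F)*(-6) = -96 - 6*F)
a = 345091 (a = -373*(-925) + (-96 - 6*(-27)) = 345025 + (-96 + 162) = 345025 + 66 = 345091)
s = 1759724
a - s = 345091 - 1*1759724 = 345091 - 1759724 = -1414633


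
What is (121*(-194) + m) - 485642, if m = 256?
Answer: -508860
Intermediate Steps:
(121*(-194) + m) - 485642 = (121*(-194) + 256) - 485642 = (-23474 + 256) - 485642 = -23218 - 485642 = -508860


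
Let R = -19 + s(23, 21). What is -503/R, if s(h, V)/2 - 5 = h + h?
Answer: -503/83 ≈ -6.0602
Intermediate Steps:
s(h, V) = 10 + 4*h (s(h, V) = 10 + 2*(h + h) = 10 + 2*(2*h) = 10 + 4*h)
R = 83 (R = -19 + (10 + 4*23) = -19 + (10 + 92) = -19 + 102 = 83)
-503/R = -503/83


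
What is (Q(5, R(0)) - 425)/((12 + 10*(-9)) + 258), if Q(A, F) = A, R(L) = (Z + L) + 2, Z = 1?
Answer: -7/3 ≈ -2.3333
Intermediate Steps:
R(L) = 3 + L (R(L) = (1 + L) + 2 = 3 + L)
(Q(5, R(0)) - 425)/((12 + 10*(-9)) + 258) = (5 - 425)/((12 + 10*(-9)) + 258) = -420/((12 - 90) + 258) = -420/(-78 + 258) = -420/180 = -420*1/180 = -7/3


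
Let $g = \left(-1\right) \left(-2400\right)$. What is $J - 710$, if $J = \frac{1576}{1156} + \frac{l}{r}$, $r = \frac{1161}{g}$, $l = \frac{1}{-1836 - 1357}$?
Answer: $- \frac{253064805236}{357114699} \approx -708.64$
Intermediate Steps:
$g = 2400$
$l = - \frac{1}{3193}$ ($l = \frac{1}{-3193} = - \frac{1}{3193} \approx -0.00031319$)
$r = \frac{387}{800}$ ($r = \frac{1161}{2400} = 1161 \cdot \frac{1}{2400} = \frac{387}{800} \approx 0.48375$)
$J = \frac{486631054}{357114699}$ ($J = \frac{1576}{1156} - \frac{1}{3193 \cdot \frac{387}{800}} = 1576 \cdot \frac{1}{1156} - \frac{800}{1235691} = \frac{394}{289} - \frac{800}{1235691} = \frac{486631054}{357114699} \approx 1.3627$)
$J - 710 = \frac{486631054}{357114699} - 710 = - \frac{253064805236}{357114699}$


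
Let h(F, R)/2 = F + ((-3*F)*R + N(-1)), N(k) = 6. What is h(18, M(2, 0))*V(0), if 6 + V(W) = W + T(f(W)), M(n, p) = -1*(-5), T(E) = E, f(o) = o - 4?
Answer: 4920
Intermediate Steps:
f(o) = -4 + o
M(n, p) = 5
V(W) = -10 + 2*W (V(W) = -6 + (W + (-4 + W)) = -6 + (-4 + 2*W) = -10 + 2*W)
h(F, R) = 12 + 2*F - 6*F*R (h(F, R) = 2*(F + ((-3*F)*R + 6)) = 2*(F + (-3*F*R + 6)) = 2*(F + (6 - 3*F*R)) = 2*(6 + F - 3*F*R) = 12 + 2*F - 6*F*R)
h(18, M(2, 0))*V(0) = (12 + 2*18 - 6*18*5)*(-10 + 2*0) = (12 + 36 - 540)*(-10 + 0) = -492*(-10) = 4920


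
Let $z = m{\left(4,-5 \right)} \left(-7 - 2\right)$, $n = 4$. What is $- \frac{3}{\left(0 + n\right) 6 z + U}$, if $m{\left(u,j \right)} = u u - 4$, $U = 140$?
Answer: $\frac{3}{2452} \approx 0.0012235$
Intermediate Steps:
$m{\left(u,j \right)} = -4 + u^{2}$ ($m{\left(u,j \right)} = u^{2} - 4 = -4 + u^{2}$)
$z = -108$ ($z = \left(-4 + 4^{2}\right) \left(-7 - 2\right) = \left(-4 + 16\right) \left(-9\right) = 12 \left(-9\right) = -108$)
$- \frac{3}{\left(0 + n\right) 6 z + U} = - \frac{3}{\left(0 + 4\right) 6 \left(-108\right) + 140} = - \frac{3}{4 \cdot 6 \left(-108\right) + 140} = - \frac{3}{24 \left(-108\right) + 140} = - \frac{3}{-2592 + 140} = - \frac{3}{-2452} = \left(-3\right) \left(- \frac{1}{2452}\right) = \frac{3}{2452}$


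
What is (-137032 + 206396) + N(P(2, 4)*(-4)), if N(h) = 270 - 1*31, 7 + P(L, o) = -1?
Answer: 69603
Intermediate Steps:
P(L, o) = -8 (P(L, o) = -7 - 1 = -8)
N(h) = 239 (N(h) = 270 - 31 = 239)
(-137032 + 206396) + N(P(2, 4)*(-4)) = (-137032 + 206396) + 239 = 69364 + 239 = 69603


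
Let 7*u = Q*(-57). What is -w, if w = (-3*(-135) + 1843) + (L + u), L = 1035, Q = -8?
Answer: -23437/7 ≈ -3348.1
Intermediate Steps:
u = 456/7 (u = (-8*(-57))/7 = (⅐)*456 = 456/7 ≈ 65.143)
w = 23437/7 (w = (-3*(-135) + 1843) + (1035 + 456/7) = (405 + 1843) + 7701/7 = 2248 + 7701/7 = 23437/7 ≈ 3348.1)
-w = -1*23437/7 = -23437/7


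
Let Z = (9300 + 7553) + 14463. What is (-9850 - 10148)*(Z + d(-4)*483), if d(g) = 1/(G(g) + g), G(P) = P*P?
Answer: -1254124575/2 ≈ -6.2706e+8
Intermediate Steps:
G(P) = P²
d(g) = 1/(g + g²) (d(g) = 1/(g² + g) = 1/(g + g²))
Z = 31316 (Z = 16853 + 14463 = 31316)
(-9850 - 10148)*(Z + d(-4)*483) = (-9850 - 10148)*(31316 + (1/((-4)*(1 - 4)))*483) = -19998*(31316 - ¼/(-3)*483) = -19998*(31316 - ¼*(-⅓)*483) = -19998*(31316 + (1/12)*483) = -19998*(31316 + 161/4) = -19998*125425/4 = -1254124575/2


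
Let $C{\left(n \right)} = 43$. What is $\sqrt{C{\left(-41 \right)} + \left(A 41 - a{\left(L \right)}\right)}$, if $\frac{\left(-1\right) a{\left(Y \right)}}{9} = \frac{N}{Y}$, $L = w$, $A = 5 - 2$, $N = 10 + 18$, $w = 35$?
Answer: $\frac{\sqrt{4330}}{5} \approx 13.161$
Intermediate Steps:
$N = 28$
$A = 3$
$L = 35$
$a{\left(Y \right)} = - \frac{252}{Y}$ ($a{\left(Y \right)} = - 9 \frac{28}{Y} = - \frac{252}{Y}$)
$\sqrt{C{\left(-41 \right)} + \left(A 41 - a{\left(L \right)}\right)} = \sqrt{43 + \left(3 \cdot 41 - - \frac{252}{35}\right)} = \sqrt{43 + \left(123 - \left(-252\right) \frac{1}{35}\right)} = \sqrt{43 + \left(123 - - \frac{36}{5}\right)} = \sqrt{43 + \left(123 + \frac{36}{5}\right)} = \sqrt{43 + \frac{651}{5}} = \sqrt{\frac{866}{5}} = \frac{\sqrt{4330}}{5}$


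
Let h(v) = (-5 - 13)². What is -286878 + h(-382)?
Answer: -286554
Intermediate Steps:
h(v) = 324 (h(v) = (-18)² = 324)
-286878 + h(-382) = -286878 + 324 = -286554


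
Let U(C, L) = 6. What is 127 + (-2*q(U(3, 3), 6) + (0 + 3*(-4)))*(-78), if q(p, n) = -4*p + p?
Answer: -1745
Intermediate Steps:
q(p, n) = -3*p
127 + (-2*q(U(3, 3), 6) + (0 + 3*(-4)))*(-78) = 127 + (-(-6)*6 + (0 + 3*(-4)))*(-78) = 127 + (-2*(-18) + (0 - 12))*(-78) = 127 + (36 - 12)*(-78) = 127 + 24*(-78) = 127 - 1872 = -1745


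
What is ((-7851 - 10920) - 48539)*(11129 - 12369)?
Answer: 83464400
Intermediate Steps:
((-7851 - 10920) - 48539)*(11129 - 12369) = (-18771 - 48539)*(-1240) = -67310*(-1240) = 83464400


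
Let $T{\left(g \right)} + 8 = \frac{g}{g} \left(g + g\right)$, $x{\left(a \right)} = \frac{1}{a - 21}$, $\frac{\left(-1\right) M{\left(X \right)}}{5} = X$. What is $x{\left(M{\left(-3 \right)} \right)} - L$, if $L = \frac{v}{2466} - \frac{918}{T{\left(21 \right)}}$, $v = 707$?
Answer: $\frac{32732}{1233} \approx 26.547$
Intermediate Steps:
$M{\left(X \right)} = - 5 X$
$x{\left(a \right)} = \frac{1}{-21 + a}$
$T{\left(g \right)} = -8 + 2 g$ ($T{\left(g \right)} = -8 + \frac{g}{g} \left(g + g\right) = -8 + 1 \cdot 2 g = -8 + 2 g$)
$L = - \frac{65875}{2466}$ ($L = \frac{707}{2466} - \frac{918}{-8 + 2 \cdot 21} = 707 \cdot \frac{1}{2466} - \frac{918}{-8 + 42} = \frac{707}{2466} - \frac{918}{34} = \frac{707}{2466} - 27 = - \frac{65875}{2466} \approx -26.713$)
$x{\left(M{\left(-3 \right)} \right)} - L = \frac{1}{-21 - -15} - - \frac{65875}{2466} = \frac{1}{-21 + 15} + \frac{65875}{2466} = \frac{1}{-6} + \frac{65875}{2466} = - \frac{1}{6} + \frac{65875}{2466} = \frac{32732}{1233}$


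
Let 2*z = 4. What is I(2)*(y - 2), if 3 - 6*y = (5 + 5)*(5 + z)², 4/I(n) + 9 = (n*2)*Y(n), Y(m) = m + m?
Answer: -998/21 ≈ -47.524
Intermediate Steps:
Y(m) = 2*m
z = 2 (z = (½)*4 = 2)
I(n) = 4/(-9 + 4*n²) (I(n) = 4/(-9 + (n*2)*(2*n)) = 4/(-9 + (2*n)*(2*n)) = 4/(-9 + 4*n²))
y = -487/6 (y = ½ - (5 + 5)*(5 + 2)²/6 = ½ - 5*7²/3 = ½ - 5*49/3 = ½ - ⅙*490 = ½ - 245/3 = -487/6 ≈ -81.167)
I(2)*(y - 2) = (4/(-9 + 4*2²))*(-487/6 - 2) = (4/(-9 + 4*4))*(-499/6) = (4/(-9 + 16))*(-499/6) = (4/7)*(-499/6) = -998/21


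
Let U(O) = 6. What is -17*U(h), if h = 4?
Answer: -102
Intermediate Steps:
-17*U(h) = -17*6 = -102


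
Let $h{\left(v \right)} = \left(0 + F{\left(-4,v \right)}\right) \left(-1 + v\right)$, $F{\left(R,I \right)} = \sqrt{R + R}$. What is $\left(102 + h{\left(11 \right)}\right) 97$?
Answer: $9894 + 1940 i \sqrt{2} \approx 9894.0 + 2743.6 i$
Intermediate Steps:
$F{\left(R,I \right)} = \sqrt{2} \sqrt{R}$ ($F{\left(R,I \right)} = \sqrt{2 R} = \sqrt{2} \sqrt{R}$)
$h{\left(v \right)} = 2 i \sqrt{2} \left(-1 + v\right)$ ($h{\left(v \right)} = \left(0 + \sqrt{2} \sqrt{-4}\right) \left(-1 + v\right) = \left(0 + \sqrt{2} \cdot 2 i\right) \left(-1 + v\right) = \left(0 + 2 i \sqrt{2}\right) \left(-1 + v\right) = 2 i \sqrt{2} \left(-1 + v\right)$)
$\left(102 + h{\left(11 \right)}\right) 97 = \left(102 + 2 i \sqrt{2} \left(-1 + 11\right)\right) 97 = \left(102 + 2 i \sqrt{2} \cdot 10\right) 97 = \left(102 + 20 i \sqrt{2}\right) 97 = 9894 + 1940 i \sqrt{2}$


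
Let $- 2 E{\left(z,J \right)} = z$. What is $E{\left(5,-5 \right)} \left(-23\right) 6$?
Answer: $345$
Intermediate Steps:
$E{\left(z,J \right)} = - \frac{z}{2}$
$E{\left(5,-5 \right)} \left(-23\right) 6 = \left(- \frac{1}{2}\right) 5 \left(-23\right) 6 = \left(- \frac{5}{2}\right) \left(-23\right) 6 = \frac{115}{2} \cdot 6 = 345$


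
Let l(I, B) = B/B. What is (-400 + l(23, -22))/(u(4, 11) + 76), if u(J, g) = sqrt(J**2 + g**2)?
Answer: -30324/5639 + 399*sqrt(137)/5639 ≈ -4.5494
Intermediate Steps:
l(I, B) = 1
(-400 + l(23, -22))/(u(4, 11) + 76) = (-400 + 1)/(sqrt(4**2 + 11**2) + 76) = -399/(sqrt(16 + 121) + 76) = -399/(sqrt(137) + 76) = -399/(76 + sqrt(137))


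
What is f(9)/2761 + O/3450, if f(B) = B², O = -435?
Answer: -61439/635030 ≈ -0.096750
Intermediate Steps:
f(9)/2761 + O/3450 = 9²/2761 - 435/3450 = 81*(1/2761) - 435*1/3450 = 81/2761 - 29/230 = -61439/635030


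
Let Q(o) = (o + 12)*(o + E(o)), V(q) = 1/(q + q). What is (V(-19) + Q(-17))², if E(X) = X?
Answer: 41718681/1444 ≈ 28891.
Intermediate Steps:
V(q) = 1/(2*q)
Q(o) = 2*o*(12 + o) (Q(o) = (o + 12)*(o + o) = (12 + o)*(2*o) = 2*o*(12 + o))
(V(-19) + Q(-17))² = ((½)/(-19) + 2*(-17)*(12 - 17))² = ((½)*(-1/19) + 2*(-17)*(-5))² = (-1/38 + 170)² = (6459/38)² = 41718681/1444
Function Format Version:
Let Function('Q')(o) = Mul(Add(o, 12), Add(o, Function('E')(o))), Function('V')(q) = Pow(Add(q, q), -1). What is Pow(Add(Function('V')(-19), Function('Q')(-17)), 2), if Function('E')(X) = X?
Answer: Rational(41718681, 1444) ≈ 28891.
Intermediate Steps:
Function('V')(q) = Mul(Rational(1, 2), Pow(q, -1)) (Function('V')(q) = Pow(Mul(2, q), -1) = Mul(Rational(1, 2), Pow(q, -1)))
Function('Q')(o) = Mul(2, o, Add(12, o)) (Function('Q')(o) = Mul(Add(o, 12), Add(o, o)) = Mul(Add(12, o), Mul(2, o)) = Mul(2, o, Add(12, o)))
Pow(Add(Function('V')(-19), Function('Q')(-17)), 2) = Pow(Add(Mul(Rational(1, 2), Pow(-19, -1)), Mul(2, -17, Add(12, -17))), 2) = Pow(Add(Mul(Rational(1, 2), Rational(-1, 19)), Mul(2, -17, -5)), 2) = Pow(Add(Rational(-1, 38), 170), 2) = Pow(Rational(6459, 38), 2) = Rational(41718681, 1444)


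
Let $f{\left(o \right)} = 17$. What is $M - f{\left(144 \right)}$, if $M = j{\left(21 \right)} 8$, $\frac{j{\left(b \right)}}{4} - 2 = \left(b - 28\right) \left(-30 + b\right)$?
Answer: $2063$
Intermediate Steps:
$j{\left(b \right)} = 8 + 4 \left(-30 + b\right) \left(-28 + b\right)$ ($j{\left(b \right)} = 8 + 4 \left(b - 28\right) \left(-30 + b\right) = 8 + 4 \left(-28 + b\right) \left(-30 + b\right) = 8 + 4 \left(-30 + b\right) \left(-28 + b\right)$)
$M = 2080$ ($M = \left(3368 - 4872 + 4 \cdot 21^{2}\right) 8 = \left(3368 - 4872 + 4 \cdot 441\right) 8 = \left(3368 - 4872 + 1764\right) 8 = 260 \cdot 8 = 2080$)
$M - f{\left(144 \right)} = 2080 - 17 = 2063$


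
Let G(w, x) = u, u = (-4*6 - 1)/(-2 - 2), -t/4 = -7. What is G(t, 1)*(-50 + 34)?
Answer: -100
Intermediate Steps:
t = 28 (t = -4*(-7) = 28)
u = 25/4 (u = (-24 - 1)/(-4) = -25*(-¼) = 25/4 ≈ 6.2500)
G(w, x) = 25/4
G(t, 1)*(-50 + 34) = 25*(-50 + 34)/4 = (25/4)*(-16) = -100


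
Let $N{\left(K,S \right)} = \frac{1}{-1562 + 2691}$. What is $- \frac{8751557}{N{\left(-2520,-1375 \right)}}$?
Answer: $-9880507853$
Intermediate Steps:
$N{\left(K,S \right)} = \frac{1}{1129}$
$- \frac{8751557}{N{\left(-2520,-1375 \right)}} = - 8751557 \frac{1}{\frac{1}{1129}} = \left(-8751557\right) 1129 = -9880507853$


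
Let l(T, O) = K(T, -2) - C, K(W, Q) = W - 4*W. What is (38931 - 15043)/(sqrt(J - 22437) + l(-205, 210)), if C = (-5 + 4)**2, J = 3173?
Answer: 3666808/99065 - 47776*I*sqrt(301)/99065 ≈ 37.014 - 8.3671*I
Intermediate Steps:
K(W, Q) = -3*W
C = 1 (C = (-1)**2 = 1)
l(T, O) = -1 - 3*T (l(T, O) = -3*T - 1*1 = -3*T - 1 = -1 - 3*T)
(38931 - 15043)/(sqrt(J - 22437) + l(-205, 210)) = (38931 - 15043)/(sqrt(3173 - 22437) + (-1 - 3*(-205))) = 23888/(sqrt(-19264) + (-1 + 615)) = 23888/(8*I*sqrt(301) + 614) = 23888/(614 + 8*I*sqrt(301))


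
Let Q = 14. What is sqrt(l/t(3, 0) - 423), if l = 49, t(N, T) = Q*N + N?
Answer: I*sqrt(94930)/15 ≈ 20.54*I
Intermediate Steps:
t(N, T) = 15*N (t(N, T) = 14*N + N = 15*N)
sqrt(l/t(3, 0) - 423) = sqrt(49/((15*3)) - 423) = sqrt(49/45 - 423) = sqrt(-18986/45) = I*sqrt(94930)/15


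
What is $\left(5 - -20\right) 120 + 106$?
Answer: $3106$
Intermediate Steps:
$\left(5 - -20\right) 120 + 106 = \left(5 + 20\right) 120 + 106 = 25 \cdot 120 + 106 = 3000 + 106 = 3106$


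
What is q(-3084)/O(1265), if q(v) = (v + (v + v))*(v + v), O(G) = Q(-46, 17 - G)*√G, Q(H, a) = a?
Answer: -594441*√1265/16445 ≈ -1285.6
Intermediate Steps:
O(G) = √G*(17 - G) (O(G) = (17 - G)*√G = √G*(17 - G))
q(v) = 6*v² (q(v) = (v + 2*v)*(2*v) = (3*v)*(2*v) = 6*v²)
q(-3084)/O(1265) = (6*(-3084)²)/((√1265*(17 - 1*1265))) = (6*9511056)/((√1265*(17 - 1265))) = 57066336/((√1265*(-1248))) = 57066336/((-1248*√1265)) = 57066336*(-√1265/1578720) = -594441*√1265/16445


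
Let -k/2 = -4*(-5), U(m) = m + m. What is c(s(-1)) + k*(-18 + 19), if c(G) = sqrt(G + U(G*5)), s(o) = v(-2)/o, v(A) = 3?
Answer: -40 + I*sqrt(33) ≈ -40.0 + 5.7446*I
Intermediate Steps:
U(m) = 2*m
s(o) = 3/o
c(G) = sqrt(11)*sqrt(G) (c(G) = sqrt(G + 2*(G*5)) = sqrt(G + 2*(5*G)) = sqrt(G + 10*G) = sqrt(11*G) = sqrt(11)*sqrt(G))
k = -40 (k = -(-8)*(-5) = -2*20 = -40)
c(s(-1)) + k*(-18 + 19) = sqrt(11)*sqrt(3/(-1)) - 40*(-18 + 19) = sqrt(11)*sqrt(3*(-1)) - 40*1 = sqrt(11)*sqrt(-3) - 40 = sqrt(11)*(I*sqrt(3)) - 40 = I*sqrt(33) - 40 = -40 + I*sqrt(33)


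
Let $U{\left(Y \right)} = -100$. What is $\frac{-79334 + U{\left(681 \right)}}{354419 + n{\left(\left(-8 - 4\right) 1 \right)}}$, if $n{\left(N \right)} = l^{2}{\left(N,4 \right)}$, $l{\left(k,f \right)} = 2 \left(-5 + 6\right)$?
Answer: $- \frac{26478}{118141} \approx -0.22412$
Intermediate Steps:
$l{\left(k,f \right)} = 2$ ($l{\left(k,f \right)} = 2 \cdot 1 = 2$)
$n{\left(N \right)} = 4$ ($n{\left(N \right)} = 2^{2} = 4$)
$\frac{-79334 + U{\left(681 \right)}}{354419 + n{\left(\left(-8 - 4\right) 1 \right)}} = \frac{-79334 - 100}{354419 + 4} = - \frac{79434}{354423} = \left(-79434\right) \frac{1}{354423} = - \frac{26478}{118141}$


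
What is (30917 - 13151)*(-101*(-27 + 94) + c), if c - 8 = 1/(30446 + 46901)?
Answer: -9287858216952/77347 ≈ -1.2008e+8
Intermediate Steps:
c = 618777/77347 (c = 8 + 1/(30446 + 46901) = 8 + 1/77347 = 618777/77347 ≈ 8.0000)
(30917 - 13151)*(-101*(-27 + 94) + c) = (30917 - 13151)*(-101*(-27 + 94) + 618777/77347) = 17766*(-101*67 + 618777/77347) = 17766*(-6767 + 618777/77347) = 17766*(-522788372/77347) = -9287858216952/77347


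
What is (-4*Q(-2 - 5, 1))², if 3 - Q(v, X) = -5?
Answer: 1024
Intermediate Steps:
Q(v, X) = 8 (Q(v, X) = 3 - 1*(-5) = 3 + 5 = 8)
(-4*Q(-2 - 5, 1))² = (-4*8)² = (-32)² = 1024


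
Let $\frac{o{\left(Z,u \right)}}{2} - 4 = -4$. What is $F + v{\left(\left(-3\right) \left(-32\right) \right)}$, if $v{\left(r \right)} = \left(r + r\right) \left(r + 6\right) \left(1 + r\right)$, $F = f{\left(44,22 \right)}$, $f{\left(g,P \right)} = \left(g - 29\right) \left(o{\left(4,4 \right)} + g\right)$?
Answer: $1900308$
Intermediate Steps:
$o{\left(Z,u \right)} = 0$ ($o{\left(Z,u \right)} = 8 + 2 \left(-4\right) = 8 - 8 = 0$)
$f{\left(g,P \right)} = g \left(-29 + g\right)$ ($f{\left(g,P \right)} = \left(g - 29\right) \left(0 + g\right) = \left(-29 + g\right) g = g \left(-29 + g\right)$)
$F = 660$ ($F = 44 \left(-29 + 44\right) = 44 \cdot 15 = 660$)
$v{\left(r \right)} = 2 r \left(1 + r\right) \left(6 + r\right)$ ($v{\left(r \right)} = 2 r \left(6 + r\right) \left(1 + r\right) = 2 r \left(1 + r\right) \left(6 + r\right)$)
$F + v{\left(\left(-3\right) \left(-32\right) \right)} = 660 + 2 \left(\left(-3\right) \left(-32\right)\right) \left(6 + \left(\left(-3\right) \left(-32\right)\right)^{2} + 7 \left(\left(-3\right) \left(-32\right)\right)\right) = 660 + 2 \cdot 96 \left(6 + 96^{2} + 7 \cdot 96\right) = 660 + 2 \cdot 96 \left(6 + 9216 + 672\right) = 660 + 2 \cdot 96 \cdot 9894 = 660 + 1899648 = 1900308$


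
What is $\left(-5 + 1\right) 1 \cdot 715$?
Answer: $-2860$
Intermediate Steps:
$\left(-5 + 1\right) 1 \cdot 715 = \left(-4\right) 1 \cdot 715 = \left(-4\right) 715 = -2860$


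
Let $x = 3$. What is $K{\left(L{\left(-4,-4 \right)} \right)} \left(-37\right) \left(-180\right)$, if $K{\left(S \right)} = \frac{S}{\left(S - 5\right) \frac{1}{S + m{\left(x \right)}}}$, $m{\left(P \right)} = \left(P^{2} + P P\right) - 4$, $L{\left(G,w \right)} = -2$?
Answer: $\frac{159840}{7} \approx 22834.0$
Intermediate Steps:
$m{\left(P \right)} = -4 + 2 P^{2}$ ($m{\left(P \right)} = \left(P^{2} + P^{2}\right) - 4 = 2 P^{2} - 4 = -4 + 2 P^{2}$)
$K{\left(S \right)} = \frac{S \left(14 + S\right)}{-5 + S}$ ($K{\left(S \right)} = \frac{S}{\left(S - 5\right) \frac{1}{S - \left(4 - 2 \cdot 3^{2}\right)}} = \frac{S}{\left(-5 + S\right) \frac{1}{S + \left(-4 + 2 \cdot 9\right)}} = \frac{S}{\left(-5 + S\right) \frac{1}{S + \left(-4 + 18\right)}} = \frac{S}{\left(-5 + S\right) \frac{1}{S + 14}} = \frac{S}{\left(-5 + S\right) \frac{1}{14 + S}} = \frac{S}{\frac{1}{14 + S} \left(-5 + S\right)} = S \frac{14 + S}{-5 + S} = \frac{S \left(14 + S\right)}{-5 + S}$)
$K{\left(L{\left(-4,-4 \right)} \right)} \left(-37\right) \left(-180\right) = - \frac{2 \left(14 - 2\right)}{-5 - 2} \left(-37\right) \left(-180\right) = \left(-2\right) \frac{1}{-7} \cdot 12 \left(-37\right) \left(-180\right) = \left(-2\right) \left(- \frac{1}{7}\right) 12 \left(-37\right) \left(-180\right) = \frac{24}{7} \left(-37\right) \left(-180\right) = \left(- \frac{888}{7}\right) \left(-180\right) = \frac{159840}{7}$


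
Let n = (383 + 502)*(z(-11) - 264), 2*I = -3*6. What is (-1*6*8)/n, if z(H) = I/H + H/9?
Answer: 99/482620 ≈ 0.00020513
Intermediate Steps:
I = -9 (I = (-3*6)/2 = (½)*(-18) = -9)
z(H) = -9/H + H/9
n = -7721920/33 (n = (383 + 502)*((-9/(-11) + (⅑)*(-11)) - 264) = 885*((-9*(-1/11) - 11/9) - 264) = 885*((9/11 - 11/9) - 264) = 885*(-40/99 - 264) = 885*(-26176/99) = -7721920/33 ≈ -2.3400e+5)
(-1*6*8)/n = (-1*6*8)/(-7721920/33) = -6*8*(-33/7721920) = -48*(-33/7721920) = 99/482620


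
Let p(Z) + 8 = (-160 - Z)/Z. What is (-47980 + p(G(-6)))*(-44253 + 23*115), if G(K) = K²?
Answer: 17972201128/9 ≈ 1.9969e+9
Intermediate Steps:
p(Z) = -8 + (-160 - Z)/Z
(-47980 + p(G(-6)))*(-44253 + 23*115) = (-47980 + (-9 - 160/((-6)²)))*(-44253 + 23*115) = (-47980 + (-9 - 160/36))*(-44253 + 2645) = (-47980 + (-9 - 160*1/36))*(-41608) = (-47980 + (-9 - 40/9))*(-41608) = (-47980 - 121/9)*(-41608) = -431941/9*(-41608) = 17972201128/9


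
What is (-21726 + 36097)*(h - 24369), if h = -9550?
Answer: -487449949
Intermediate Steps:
(-21726 + 36097)*(h - 24369) = (-21726 + 36097)*(-9550 - 24369) = 14371*(-33919) = -487449949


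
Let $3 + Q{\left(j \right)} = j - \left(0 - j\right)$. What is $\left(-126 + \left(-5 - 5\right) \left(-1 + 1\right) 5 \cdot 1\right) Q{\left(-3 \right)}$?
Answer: $1134$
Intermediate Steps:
$Q{\left(j \right)} = -3 + 2 j$ ($Q{\left(j \right)} = -3 + \left(j - \left(0 - j\right)\right) = -3 + \left(j - - j\right) = -3 + \left(j + j\right) = -3 + 2 j$)
$\left(-126 + \left(-5 - 5\right) \left(-1 + 1\right) 5 \cdot 1\right) Q{\left(-3 \right)} = \left(-126 + \left(-5 - 5\right) \left(-1 + 1\right) 5 \cdot 1\right) \left(-3 + 2 \left(-3\right)\right) = \left(-126 + \left(-10\right) 0 \cdot 5 \cdot 1\right) \left(-3 - 6\right) = \left(-126 + 0 \cdot 5 \cdot 1\right) \left(-9\right) = \left(-126 + 0 \cdot 1\right) \left(-9\right) = \left(-126 + 0\right) \left(-9\right) = \left(-126\right) \left(-9\right) = 1134$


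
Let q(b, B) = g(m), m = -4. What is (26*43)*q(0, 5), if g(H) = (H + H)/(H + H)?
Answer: 1118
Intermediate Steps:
g(H) = 1 (g(H) = (2*H)/((2*H)) = (2*H)*(1/(2*H)) = 1)
q(b, B) = 1
(26*43)*q(0, 5) = (26*43)*1 = 1118*1 = 1118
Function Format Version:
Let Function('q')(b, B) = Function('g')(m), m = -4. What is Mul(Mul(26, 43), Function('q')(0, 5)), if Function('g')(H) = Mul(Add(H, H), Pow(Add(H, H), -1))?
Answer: 1118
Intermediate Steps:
Function('g')(H) = 1 (Function('g')(H) = Mul(Mul(2, H), Pow(Mul(2, H), -1)) = Mul(Mul(2, H), Mul(Rational(1, 2), Pow(H, -1))) = 1)
Function('q')(b, B) = 1
Mul(Mul(26, 43), Function('q')(0, 5)) = Mul(Mul(26, 43), 1) = Mul(1118, 1) = 1118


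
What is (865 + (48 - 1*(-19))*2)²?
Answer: 998001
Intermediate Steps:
(865 + (48 - 1*(-19))*2)² = (865 + (48 + 19)*2)² = (865 + 67*2)² = (865 + 134)² = 999² = 998001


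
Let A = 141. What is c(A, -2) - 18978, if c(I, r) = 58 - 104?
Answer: -19024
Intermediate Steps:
c(I, r) = -46
c(A, -2) - 18978 = -46 - 18978 = -19024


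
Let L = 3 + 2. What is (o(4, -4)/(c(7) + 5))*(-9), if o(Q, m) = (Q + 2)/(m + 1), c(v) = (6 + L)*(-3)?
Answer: -9/14 ≈ -0.64286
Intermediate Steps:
L = 5
c(v) = -33 (c(v) = (6 + 5)*(-3) = 11*(-3) = -33)
o(Q, m) = (2 + Q)/(1 + m)
(o(4, -4)/(c(7) + 5))*(-9) = (((2 + 4)/(1 - 4))/(-33 + 5))*(-9) = ((6/(-3))/(-28))*(-9) = -(-1)*6/84*(-9) = -1/28*(-2)*(-9) = (1/14)*(-9) = -9/14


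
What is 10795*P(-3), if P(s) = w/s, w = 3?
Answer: -10795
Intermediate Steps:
P(s) = 3/s
10795*P(-3) = 10795*(3/(-3)) = 10795*(3*(-⅓)) = 10795*(-1) = -10795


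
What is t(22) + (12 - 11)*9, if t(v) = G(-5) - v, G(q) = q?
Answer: -18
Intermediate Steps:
t(v) = -5 - v
t(22) + (12 - 11)*9 = (-5 - 1*22) + (12 - 11)*9 = (-5 - 22) + 1*9 = -27 + 9 = -18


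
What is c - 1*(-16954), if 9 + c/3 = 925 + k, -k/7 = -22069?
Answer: 483151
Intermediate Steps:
k = 154483 (k = -7*(-22069) = 154483)
c = 466197 (c = -27 + 3*(925 + 154483) = -27 + 3*155408 = -27 + 466224 = 466197)
c - 1*(-16954) = 466197 - 1*(-16954) = 466197 + 16954 = 483151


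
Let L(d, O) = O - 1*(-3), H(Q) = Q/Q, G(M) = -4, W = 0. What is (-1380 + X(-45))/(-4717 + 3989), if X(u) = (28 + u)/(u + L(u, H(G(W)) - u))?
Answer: 791/416 ≈ 1.9014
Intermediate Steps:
H(Q) = 1
L(d, O) = 3 + O (L(d, O) = O + 3 = 3 + O)
X(u) = 7 + u/4 (X(u) = (28 + u)/(u + (3 + (1 - u))) = (28 + u)/(u + (4 - u)) = (28 + u)/4 = (28 + u)*(¼) = 7 + u/4)
(-1380 + X(-45))/(-4717 + 3989) = (-1380 + (7 + (¼)*(-45)))/(-4717 + 3989) = (-1380 + (7 - 45/4))/(-728) = (-1380 - 17/4)*(-1/728) = -5537/4*(-1/728) = 791/416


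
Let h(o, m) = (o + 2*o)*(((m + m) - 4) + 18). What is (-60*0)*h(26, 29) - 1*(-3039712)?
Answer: 3039712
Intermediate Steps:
h(o, m) = 3*o*(14 + 2*m) (h(o, m) = (3*o)*((2*m - 4) + 18) = (3*o)*((-4 + 2*m) + 18) = (3*o)*(14 + 2*m) = 3*o*(14 + 2*m))
(-60*0)*h(26, 29) - 1*(-3039712) = (-60*0)*(6*26*(7 + 29)) - 1*(-3039712) = 0*(6*26*36) + 3039712 = 0*5616 + 3039712 = 0 + 3039712 = 3039712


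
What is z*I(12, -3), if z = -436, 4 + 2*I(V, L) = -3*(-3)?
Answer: -1090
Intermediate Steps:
I(V, L) = 5/2 (I(V, L) = -2 + (-3*(-3))/2 = -2 + (1/2)*9 = -2 + 9/2 = 5/2)
z*I(12, -3) = -436*5/2 = -1090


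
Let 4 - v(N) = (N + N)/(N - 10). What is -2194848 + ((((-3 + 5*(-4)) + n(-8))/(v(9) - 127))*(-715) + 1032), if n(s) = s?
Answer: -46074569/21 ≈ -2.1940e+6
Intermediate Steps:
v(N) = 4 - 2*N/(-10 + N) (v(N) = 4 - (N + N)/(N - 10) = 4 - 2*N/(-10 + N))
-2194848 + ((((-3 + 5*(-4)) + n(-8))/(v(9) - 127))*(-715) + 1032) = -2194848 + ((((-3 + 5*(-4)) - 8)/(2*(-20 + 9)/(-10 + 9) - 127))*(-715) + 1032) = -2194848 + ((((-3 - 20) - 8)/(2*(-11)/(-1) - 127))*(-715) + 1032) = -2194848 + (((-23 - 8)/(2*(-1)*(-11) - 127))*(-715) + 1032) = -2194848 + (-31/(22 - 127)*(-715) + 1032) = -2194848 + (-31/(-105)*(-715) + 1032) = -2194848 + (-31*(-1/105)*(-715) + 1032) = -2194848 + ((31/105)*(-715) + 1032) = -2194848 + (-4433/21 + 1032) = -2194848 + 17239/21 = -46074569/21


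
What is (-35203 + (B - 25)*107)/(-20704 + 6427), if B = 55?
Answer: 31993/14277 ≈ 2.2409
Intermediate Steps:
(-35203 + (B - 25)*107)/(-20704 + 6427) = (-35203 + (55 - 25)*107)/(-20704 + 6427) = (-35203 + 30*107)/(-14277) = (-35203 + 3210)*(-1/14277) = -31993*(-1/14277) = 31993/14277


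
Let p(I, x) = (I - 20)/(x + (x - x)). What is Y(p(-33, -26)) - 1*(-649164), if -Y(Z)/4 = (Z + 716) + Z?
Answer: 8401688/13 ≈ 6.4628e+5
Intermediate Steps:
p(I, x) = (-20 + I)/x (p(I, x) = (-20 + I)/(x + 0) = (-20 + I)/x)
Y(Z) = -2864 - 8*Z (Y(Z) = -4*((Z + 716) + Z) = -4*((716 + Z) + Z) = -4*(716 + 2*Z) = -2864 - 8*Z)
Y(p(-33, -26)) - 1*(-649164) = (-2864 - 8*(-20 - 33)/(-26)) - 1*(-649164) = (-2864 - (-4)*(-53)/13) + 649164 = (-2864 - 8*53/26) + 649164 = (-2864 - 212/13) + 649164 = -37444/13 + 649164 = 8401688/13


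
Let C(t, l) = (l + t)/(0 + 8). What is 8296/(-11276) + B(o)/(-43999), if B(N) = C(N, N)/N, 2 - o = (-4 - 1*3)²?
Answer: -365018523/496132724 ≈ -0.73573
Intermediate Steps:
C(t, l) = l/8 + t/8 (C(t, l) = (l + t)/8 = (l + t)*(⅛) = l/8 + t/8)
o = -47 (o = 2 - (-4 - 1*3)² = 2 - (-4 - 3)² = 2 - 1*(-7)² = 2 - 1*49 = 2 - 49 = -47)
B(N) = ¼ (B(N) = (N/8 + N/8)/N = (N/4)/N = ¼)
8296/(-11276) + B(o)/(-43999) = 8296/(-11276) + (¼)/(-43999) = 8296*(-1/11276) + (¼)*(-1/43999) = -2074/2819 - 1/175996 = -365018523/496132724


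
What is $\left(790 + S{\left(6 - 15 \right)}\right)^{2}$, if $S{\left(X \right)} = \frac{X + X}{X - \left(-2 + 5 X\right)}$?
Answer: $\frac{225030001}{361} \approx 6.2335 \cdot 10^{5}$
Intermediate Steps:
$S{\left(X \right)} = \frac{2 X}{2 - 4 X}$ ($S{\left(X \right)} = \frac{2 X}{X - \left(-2 + 5 X\right)} = \frac{2 X}{2 - 4 X}$)
$\left(790 + S{\left(6 - 15 \right)}\right)^{2} = \left(790 - \frac{6 - 15}{-1 + 2 \left(6 - 15\right)}\right)^{2} = \left(790 - - \frac{9}{-1 + 2 \left(-9\right)}\right)^{2} = \left(790 - - \frac{9}{-1 - 18}\right)^{2} = \left(790 - - \frac{9}{-19}\right)^{2} = \left(790 - \left(-9\right) \left(- \frac{1}{19}\right)\right)^{2} = \left(790 - \frac{9}{19}\right)^{2} = \left(\frac{15001}{19}\right)^{2} = \frac{225030001}{361}$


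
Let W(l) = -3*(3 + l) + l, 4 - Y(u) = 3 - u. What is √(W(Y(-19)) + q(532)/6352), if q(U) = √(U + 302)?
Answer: √(68087088 + 397*√834)/1588 ≈ 5.1966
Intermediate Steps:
q(U) = √(302 + U)
Y(u) = 1 + u (Y(u) = 4 - (3 - u) = 4 + (-3 + u) = 1 + u)
W(l) = -9 - 2*l (W(l) = (-9 - 3*l) + l = -9 - 2*l)
√(W(Y(-19)) + q(532)/6352) = √((-9 - 2*(1 - 19)) + √(302 + 532)/6352) = √((-9 - 2*(-18)) + √834*(1/6352)) = √((-9 + 36) + √834/6352) = √(27 + √834/6352)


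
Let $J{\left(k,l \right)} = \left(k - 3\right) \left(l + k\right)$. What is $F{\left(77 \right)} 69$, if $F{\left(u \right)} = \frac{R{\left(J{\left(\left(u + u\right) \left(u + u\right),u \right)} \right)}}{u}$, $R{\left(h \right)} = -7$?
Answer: $- \frac{69}{11} \approx -6.2727$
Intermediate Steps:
$J{\left(k,l \right)} = \left(-3 + k\right) \left(k + l\right)$
$F{\left(u \right)} = - \frac{7}{u}$
$F{\left(77 \right)} 69 = - \frac{7}{77} \cdot 69 = \left(-7\right) \frac{1}{77} \cdot 69 = \left(- \frac{1}{11}\right) 69 = - \frac{69}{11}$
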